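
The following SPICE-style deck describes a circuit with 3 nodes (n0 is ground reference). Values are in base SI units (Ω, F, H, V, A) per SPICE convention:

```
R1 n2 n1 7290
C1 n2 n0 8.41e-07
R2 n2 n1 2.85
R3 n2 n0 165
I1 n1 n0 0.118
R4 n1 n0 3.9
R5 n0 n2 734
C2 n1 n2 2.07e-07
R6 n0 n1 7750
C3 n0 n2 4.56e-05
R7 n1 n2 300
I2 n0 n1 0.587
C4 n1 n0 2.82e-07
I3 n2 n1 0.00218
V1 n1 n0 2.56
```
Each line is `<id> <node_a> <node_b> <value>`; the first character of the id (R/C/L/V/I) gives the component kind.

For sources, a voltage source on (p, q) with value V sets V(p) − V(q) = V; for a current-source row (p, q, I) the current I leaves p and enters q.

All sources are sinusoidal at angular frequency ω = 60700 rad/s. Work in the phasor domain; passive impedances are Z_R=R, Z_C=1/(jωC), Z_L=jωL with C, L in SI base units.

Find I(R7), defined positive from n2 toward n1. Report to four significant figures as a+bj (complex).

Apply KCL at each of the 2 non-ground nodes and solve the resulting linear system.
Node n1: branches {R1, R2, I1, R4, C2, R6, R7, I2, C4, I3, V1} → V_1 = 2.560+0.000j
Node n2: branches {R1, C1, R2, R3, R5, C2, C3, R7, I3} → V_2 = 0.05135-0.3130j
Source currents: i(V1)=-1.071-0.1863j

-0.008362-0.001043j A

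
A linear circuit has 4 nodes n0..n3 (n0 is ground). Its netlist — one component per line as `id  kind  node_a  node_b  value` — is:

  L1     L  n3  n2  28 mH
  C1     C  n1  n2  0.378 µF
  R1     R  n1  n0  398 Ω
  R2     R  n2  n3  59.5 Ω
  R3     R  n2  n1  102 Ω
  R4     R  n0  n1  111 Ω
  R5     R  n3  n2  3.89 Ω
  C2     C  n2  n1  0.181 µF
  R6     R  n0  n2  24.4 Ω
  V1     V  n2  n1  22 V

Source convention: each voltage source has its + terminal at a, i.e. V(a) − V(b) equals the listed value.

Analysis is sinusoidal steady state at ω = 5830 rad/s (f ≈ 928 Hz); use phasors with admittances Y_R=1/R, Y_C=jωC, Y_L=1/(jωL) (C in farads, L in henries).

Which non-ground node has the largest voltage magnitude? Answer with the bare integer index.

MNA unknowns: 3 node voltages V₁..V_3 plus 1 source current (V1)
L1: Y=0.000-0.006126j on G[3,2]
C1: Y=0.000+0.002204j on G[1,2]
R1: Y=0.002513+0.000j on G[1,0]
R2: Y=0.01681+0.000j on G[2,3]
R3: Y=0.009804+0.000j on G[2,1]
R4: Y=0.009009+0.000j on G[0,1]
R5: Y=0.2571+0.000j on G[3,2]
C2: Y=0.000+0.001055j on G[2,1]
R6: Y=0.04098+0.000j on G[0,2]
V1: row V2−V1=22, i_V1 at 2,1
solve → V1=-17.17+0.000j, V2=4.828+0.000j, V3=4.828+0.000j
aux → i_V1=-0.4135-0.07170j

1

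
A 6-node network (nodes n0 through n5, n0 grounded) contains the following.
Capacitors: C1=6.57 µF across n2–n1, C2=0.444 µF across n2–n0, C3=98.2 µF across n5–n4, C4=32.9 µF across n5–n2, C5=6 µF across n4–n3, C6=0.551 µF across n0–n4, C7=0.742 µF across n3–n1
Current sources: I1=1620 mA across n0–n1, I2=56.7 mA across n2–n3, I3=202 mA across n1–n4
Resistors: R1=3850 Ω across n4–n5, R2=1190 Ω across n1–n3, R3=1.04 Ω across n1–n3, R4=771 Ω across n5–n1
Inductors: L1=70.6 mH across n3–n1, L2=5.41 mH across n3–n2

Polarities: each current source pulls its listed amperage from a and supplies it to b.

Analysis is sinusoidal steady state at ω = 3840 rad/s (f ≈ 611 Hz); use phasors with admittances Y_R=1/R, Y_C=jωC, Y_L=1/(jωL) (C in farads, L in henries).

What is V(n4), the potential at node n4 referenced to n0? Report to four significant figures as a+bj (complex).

MNA unknowns: 5 node voltages V₁..V_5
C1: Y=0.000+0.02523j on G[2,1]
C2: Y=0.000+0.001705j on G[2,0]
I1: z[0]−=1.62, z[1]+=1.62
C3: Y=0.000+0.3771j on G[5,4]
C4: Y=0.000+0.1263j on G[5,2]
I2: z[2]−=0.0567, z[3]+=0.0567
R1: Y=0.0002597+0.000j on G[4,5]
R2: Y=0.0008403+0.000j on G[1,3]
C5: Y=0.000+0.02304j on G[4,3]
L1: Y=0.000-0.003689j on G[3,1]
C6: Y=0.000+0.002116j on G[0,4]
R3: Y=0.9615+0.000j on G[1,3]
L2: Y=0.000-0.04814j on G[3,2]
R4: Y=0.001297+0.000j on G[5,1]
C7: Y=0.000+0.002849j on G[3,1]
I3: z[1]−=0.202, z[4]+=0.202
solve → V1=100.0-193.2j, V2=-12.18-455.4j, V3=91.78-189.9j, V4=9.811-398.7j, V5=4.868-413.2j

9.811-398.7j V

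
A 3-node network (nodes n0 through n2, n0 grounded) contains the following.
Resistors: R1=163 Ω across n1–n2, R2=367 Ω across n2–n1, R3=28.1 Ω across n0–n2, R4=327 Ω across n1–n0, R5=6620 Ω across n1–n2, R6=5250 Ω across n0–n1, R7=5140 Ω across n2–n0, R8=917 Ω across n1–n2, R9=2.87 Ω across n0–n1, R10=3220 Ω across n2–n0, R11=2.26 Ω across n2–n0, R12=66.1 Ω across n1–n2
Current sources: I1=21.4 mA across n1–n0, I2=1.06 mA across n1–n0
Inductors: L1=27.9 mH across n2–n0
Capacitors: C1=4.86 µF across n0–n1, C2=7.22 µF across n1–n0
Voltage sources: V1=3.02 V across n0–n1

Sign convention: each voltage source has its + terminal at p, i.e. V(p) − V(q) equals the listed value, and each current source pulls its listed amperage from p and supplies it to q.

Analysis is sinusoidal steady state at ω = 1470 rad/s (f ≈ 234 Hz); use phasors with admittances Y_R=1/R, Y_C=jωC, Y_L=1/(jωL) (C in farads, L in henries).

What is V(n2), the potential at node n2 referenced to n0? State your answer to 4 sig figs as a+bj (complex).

MNA unknowns: 2 node voltages V₁..V_2 plus 1 source current (V1)
R1: Y=0.006135+0.000j on G[1,2]
R2: Y=0.002725+0.000j on G[2,1]
R3: Y=0.03559+0.000j on G[0,2]
R4: Y=0.003058+0.000j on G[1,0]
R5: Y=0.0001511+0.000j on G[1,2]
R6: Y=0.0001905+0.000j on G[0,1]
R7: Y=0.0001946+0.000j on G[2,0]
R8: Y=0.001091+0.000j on G[1,2]
I1: z[1]−=0.0214, z[0]+=0.0214
R9: Y=0.3484+0.000j on G[0,1]
R10: Y=0.0003106+0.000j on G[2,0]
R11: Y=0.4425+0.000j on G[2,0]
L1: Y=0.000-0.02438j on G[2,0]
C1: Y=0.000+0.007144j on G[0,1]
R12: Y=0.01513+0.000j on G[1,2]
C2: Y=0.000+0.01061j on G[1,0]
I2: z[1]−=0.00106, z[0]+=0.00106
V1: row V0−V1=3.02, i_V1 at 0,1
solve → V1=-3.020+0.000j, V2=-0.1509-0.007302j
aux → i_V1=-1.112-0.05344j

-0.1509-0.007302j V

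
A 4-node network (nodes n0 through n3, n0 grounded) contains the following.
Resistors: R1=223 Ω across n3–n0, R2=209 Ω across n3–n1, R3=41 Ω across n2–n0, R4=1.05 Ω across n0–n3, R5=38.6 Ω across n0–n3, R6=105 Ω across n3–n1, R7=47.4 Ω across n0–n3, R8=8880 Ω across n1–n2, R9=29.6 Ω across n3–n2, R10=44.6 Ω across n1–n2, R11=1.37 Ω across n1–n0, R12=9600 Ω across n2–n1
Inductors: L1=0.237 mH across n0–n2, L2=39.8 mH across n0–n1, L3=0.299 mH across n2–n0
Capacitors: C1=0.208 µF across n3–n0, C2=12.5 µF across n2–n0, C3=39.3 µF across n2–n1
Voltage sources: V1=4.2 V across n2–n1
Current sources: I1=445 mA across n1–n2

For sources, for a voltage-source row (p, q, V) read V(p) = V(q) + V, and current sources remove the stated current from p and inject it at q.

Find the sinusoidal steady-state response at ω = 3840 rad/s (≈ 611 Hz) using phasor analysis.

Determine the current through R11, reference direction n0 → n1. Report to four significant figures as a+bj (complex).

2.638-1.005j A

Element admittances at ω=3840 rad/s:
  Y(R1) = 0.004484+0.000j S between n3,n0
  Y(R2) = 0.004785+0.000j S between n3,n1
  Y(R3) = 0.02439+0.000j S between n2,n0
  Y(R4) = 0.9524+0.000j S between n0,n3
  Y(R5) = 0.02591+0.000j S between n0,n3
  Y(R6) = 0.009524+0.000j S between n3,n1
  Y(L1) = 0.000-1.099j S between n0,n2
  Y(R7) = 0.02110+0.000j S between n0,n3
  Y(R8) = 0.0001126+0.000j S between n1,n2
  Y(R9) = 0.03378+0.000j S between n3,n2
  Y(C1) = 0.000+0.0007987j S between n3,n0
  Y(L2) = 0.000-0.006543j S between n0,n1
  Y(L3) = 0.000-0.8710j S between n2,n0
  Y(C2) = 0.000+0.04800j S between n2,n0
  Y(R10) = 0.02242+0.000j S between n1,n2
  Y(R11) = 0.7299+0.000j S between n1,n0
  Y(R12) = 0.0001042+0.000j S between n2,n1
  Y(C3) = 0.000+0.1509j S between n2,n1
  V1: constraint V(n2)−V(n1) = 4.2
  I1: injects 0.445 A into n2 (from n1)
Assemble and solve the 4×4 MNA system:
  V(n1)=-3.614+1.377j  V(n2)=0.5855+1.377j  V(n3)=-0.03031+0.06296j
  i(V1)=-2.331+0.4134j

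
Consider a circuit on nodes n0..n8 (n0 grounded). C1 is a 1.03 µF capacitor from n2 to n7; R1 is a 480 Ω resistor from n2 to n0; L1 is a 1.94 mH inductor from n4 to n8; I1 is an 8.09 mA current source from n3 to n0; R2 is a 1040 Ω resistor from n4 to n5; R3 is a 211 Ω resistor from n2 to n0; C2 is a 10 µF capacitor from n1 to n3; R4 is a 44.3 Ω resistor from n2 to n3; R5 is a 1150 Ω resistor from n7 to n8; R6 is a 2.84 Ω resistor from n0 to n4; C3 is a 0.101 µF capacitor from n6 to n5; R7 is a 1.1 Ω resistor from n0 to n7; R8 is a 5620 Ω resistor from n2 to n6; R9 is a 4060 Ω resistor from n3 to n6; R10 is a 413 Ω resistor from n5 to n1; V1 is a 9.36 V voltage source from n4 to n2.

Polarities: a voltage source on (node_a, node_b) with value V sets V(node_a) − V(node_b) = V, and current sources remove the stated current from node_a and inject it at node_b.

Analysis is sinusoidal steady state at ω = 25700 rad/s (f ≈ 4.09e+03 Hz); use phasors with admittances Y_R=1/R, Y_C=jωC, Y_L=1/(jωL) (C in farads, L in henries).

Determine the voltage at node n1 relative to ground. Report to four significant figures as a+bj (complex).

-9.213+0.6469j V

MNA unknowns: 8 node voltages V₁..V_8 plus 1 source current (V1)
C1: Y=0.000+0.02647j on G[2,7]
R1: Y=0.002083+0.000j on G[2,0]
L1: Y=0.000-0.02006j on G[4,8]
I1: z[3]−=0.00809, z[0]+=0.00809
R2: Y=0.0009615+0.000j on G[4,5]
R3: Y=0.004739+0.000j on G[2,0]
C2: Y=0.000+0.2570j on G[1,3]
R4: Y=0.02257+0.000j on G[2,3]
R5: Y=0.0008696+0.000j on G[7,8]
R6: Y=0.3521+0.000j on G[0,4]
C3: Y=0.000+0.002596j on G[6,5]
R7: Y=0.9091+0.000j on G[0,7]
R8: Y=0.0001779+0.000j on G[2,6]
R9: Y=0.0002463+0.000j on G[3,6]
R10: Y=0.002421+0.000j on G[5,1]
V1: row V4−V2=9.36, i_V1 at 4,2
solve → V1=-9.213+0.6469j, V2=-9.136+0.6696j, V3=-9.213+0.6695j, V4=0.2236+0.6696j, V5=-6.820+0.6131j, V6=-6.873+0.9904j, V7=-0.02692-0.2644j, V8=0.2635+0.6570j
aux → i_V1=-0.08574-0.2366j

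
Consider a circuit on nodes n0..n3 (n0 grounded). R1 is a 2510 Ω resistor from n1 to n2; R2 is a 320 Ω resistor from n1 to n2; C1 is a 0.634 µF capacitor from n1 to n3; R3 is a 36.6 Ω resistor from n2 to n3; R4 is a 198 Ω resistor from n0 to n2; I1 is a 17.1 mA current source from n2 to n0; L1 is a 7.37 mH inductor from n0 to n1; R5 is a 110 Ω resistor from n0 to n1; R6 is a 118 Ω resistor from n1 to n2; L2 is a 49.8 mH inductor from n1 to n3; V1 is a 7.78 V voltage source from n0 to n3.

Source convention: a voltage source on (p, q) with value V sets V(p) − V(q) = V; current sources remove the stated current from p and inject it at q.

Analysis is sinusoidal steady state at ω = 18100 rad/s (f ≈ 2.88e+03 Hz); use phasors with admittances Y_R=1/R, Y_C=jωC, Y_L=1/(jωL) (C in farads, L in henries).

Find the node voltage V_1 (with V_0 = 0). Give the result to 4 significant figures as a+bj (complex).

-4.101-3.860j V

Apply KCL at each of the 3 non-ground nodes and solve the resulting linear system.
Node n1: branches {R1, R2, C1, L1, R5, R6, L2} → V_1 = -4.101-3.860j
Node n2: branches {R1, R2, R3, R4, I1, R6} → V_2 = -6.285-1.044j
Node n3: branches {C1, R3, L2, V1} → V_3 = -7.780+0.000j
Source currents: i(V1)=-0.08086-0.009620j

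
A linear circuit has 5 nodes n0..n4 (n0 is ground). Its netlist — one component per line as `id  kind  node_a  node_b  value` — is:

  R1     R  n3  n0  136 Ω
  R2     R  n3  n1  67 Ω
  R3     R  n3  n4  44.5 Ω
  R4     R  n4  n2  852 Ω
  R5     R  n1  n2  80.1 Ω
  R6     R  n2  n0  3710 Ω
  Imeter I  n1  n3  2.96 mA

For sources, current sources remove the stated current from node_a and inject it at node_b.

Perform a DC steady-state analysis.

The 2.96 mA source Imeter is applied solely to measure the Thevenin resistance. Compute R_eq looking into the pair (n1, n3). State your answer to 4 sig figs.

R_eq = 61.86 Ω

Element admittances at DC:
  Y(R1) = 0.007353 S between n3,n0
  Y(R2) = 0.01493 S between n3,n1
  Y(R3) = 0.02247 S between n3,n4
  Y(R4) = 0.001174 S between n4,n2
  Y(R5) = 0.01248 S between n1,n2
  Y(R6) = 0.0002695 S between n2,n0
  Imeter: injects 0.00296 A into n3 (from n1)
Assemble and solve the 4×4 MNA system:
  V(n1)=-0.1773  V(n2)=-0.1591  V(n3)=0.005833  V(n4)=-0.002355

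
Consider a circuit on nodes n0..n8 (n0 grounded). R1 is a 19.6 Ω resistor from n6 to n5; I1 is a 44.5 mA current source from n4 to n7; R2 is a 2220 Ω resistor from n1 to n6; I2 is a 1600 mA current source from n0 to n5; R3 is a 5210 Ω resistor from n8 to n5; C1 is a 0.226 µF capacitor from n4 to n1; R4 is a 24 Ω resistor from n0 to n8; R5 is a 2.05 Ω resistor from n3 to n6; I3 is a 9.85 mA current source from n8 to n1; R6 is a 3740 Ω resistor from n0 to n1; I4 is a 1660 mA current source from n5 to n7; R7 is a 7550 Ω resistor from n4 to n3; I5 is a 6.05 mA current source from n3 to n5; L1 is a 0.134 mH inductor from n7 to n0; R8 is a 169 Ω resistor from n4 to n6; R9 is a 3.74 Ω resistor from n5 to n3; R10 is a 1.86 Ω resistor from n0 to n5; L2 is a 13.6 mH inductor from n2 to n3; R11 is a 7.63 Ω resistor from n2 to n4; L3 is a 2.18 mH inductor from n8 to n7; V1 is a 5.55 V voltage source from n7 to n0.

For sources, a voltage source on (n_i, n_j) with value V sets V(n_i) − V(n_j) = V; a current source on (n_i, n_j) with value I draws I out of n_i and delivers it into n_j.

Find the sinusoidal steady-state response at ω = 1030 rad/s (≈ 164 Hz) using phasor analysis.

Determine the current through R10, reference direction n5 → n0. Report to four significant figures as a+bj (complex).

Apply KCL at each of the 8 non-ground nodes and solve the resulting linear system.
Node n1: branches {R2, C1, I3, R6} → V_1 = 12.33-4.234j
Node n2: branches {L2, R11} → V_2 = -0.4080-0.5687j
Node n3: branches {R5, R7, I5, R9, L2} → V_3 = -0.3214+0.007025j
Node n4: branches {I1, C1, R7, R8, R11} → V_4 = -0.7216-0.5216j
Node n5: branches {R1, I2, R3, I4, I5, R9, R10} → V_5 = -0.1802+0.001912j
Node n6: branches {R1, R2, R5, R8} → V_6 = -0.3021-0.002694j
Node n7: branches {I1, I4, L1, L3, V1} → V_7 = 5.550+0.000j
Node n8: branches {R3, R4, I3, L3} → V_8 = 5.499-0.5391j
Source currents: i(V1)=1.464+40.23j

-0.09686+0.001028j A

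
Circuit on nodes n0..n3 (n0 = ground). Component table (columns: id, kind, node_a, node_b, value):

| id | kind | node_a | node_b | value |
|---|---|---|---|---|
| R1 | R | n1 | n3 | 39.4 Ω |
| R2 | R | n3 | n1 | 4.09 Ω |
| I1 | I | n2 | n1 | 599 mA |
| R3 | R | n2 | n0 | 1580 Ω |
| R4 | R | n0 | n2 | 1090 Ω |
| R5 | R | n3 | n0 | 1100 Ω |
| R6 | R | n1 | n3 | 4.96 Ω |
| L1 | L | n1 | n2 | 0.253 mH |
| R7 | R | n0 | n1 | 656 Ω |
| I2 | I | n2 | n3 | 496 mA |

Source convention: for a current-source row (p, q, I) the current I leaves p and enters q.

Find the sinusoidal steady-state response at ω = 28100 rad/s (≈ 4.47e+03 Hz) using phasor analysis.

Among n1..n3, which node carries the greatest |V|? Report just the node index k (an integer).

Element admittances at ω=28100 rad/s:
  Y(R1) = 0.02538+0.000j S between n1,n3
  Y(R2) = 0.2445+0.000j S between n3,n1
  I1: injects 0.599 A into n1 (from n2)
  Y(R3) = 0.0006329+0.000j S between n2,n0
  Y(R4) = 0.0009174+0.000j S between n0,n2
  Y(R5) = 0.0009091+0.000j S between n3,n0
  Y(R6) = 0.2016+0.000j S between n1,n3
  Y(L1) = 0.000-0.1407j S between n1,n2
  Y(R7) = 0.001524+0.000j S between n0,n1
  I2: injects 0.496 A into n3 (from n2)
Assemble and solve the 3×3 MNA system:
  V(n1)=-0.2193+3.030j  V(n2)=-0.2717-4.752j  V(n3)=0.8311+3.024j

2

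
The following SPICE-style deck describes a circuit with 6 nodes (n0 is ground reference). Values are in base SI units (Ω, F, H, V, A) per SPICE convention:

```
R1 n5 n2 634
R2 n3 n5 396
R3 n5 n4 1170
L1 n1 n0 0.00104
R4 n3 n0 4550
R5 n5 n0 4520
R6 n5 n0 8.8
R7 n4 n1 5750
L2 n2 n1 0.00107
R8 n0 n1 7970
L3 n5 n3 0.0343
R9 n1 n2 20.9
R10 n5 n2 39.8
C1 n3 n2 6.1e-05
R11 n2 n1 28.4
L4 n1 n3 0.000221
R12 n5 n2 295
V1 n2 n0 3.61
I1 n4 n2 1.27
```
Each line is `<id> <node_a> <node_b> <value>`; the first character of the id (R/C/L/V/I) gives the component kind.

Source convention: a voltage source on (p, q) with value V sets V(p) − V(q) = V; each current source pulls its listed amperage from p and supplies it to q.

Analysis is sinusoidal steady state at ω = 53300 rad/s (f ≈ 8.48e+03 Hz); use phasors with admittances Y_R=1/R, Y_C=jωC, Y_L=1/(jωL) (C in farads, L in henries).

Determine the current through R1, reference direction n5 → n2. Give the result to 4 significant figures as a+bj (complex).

-0.01577-5.961e-05j A

Apply KCL at each of the 5 non-ground nodes and solve the resulting linear system.
Node n1: branches {L1, R7, L2, R8, R9, R11, L4} → V_1 = 2.430-0.9582j
Node n2: branches {R1, L2, R9, R10, C1, R11, R12, V1, I1} → V_2 = 3.610+0.000j
Node n3: branches {R2, R4, L3, C1, L4} → V_3 = 3.643+0.03396j
Node n4: branches {R3, R7, I1} → V_4 = -1240-0.1934j
Node n5: branches {R1, R2, R3, R5, R6, L3, R10, R12} → V_5 = -6.391-0.03779j
Source currents: i(V1)=0.7438+0.04826j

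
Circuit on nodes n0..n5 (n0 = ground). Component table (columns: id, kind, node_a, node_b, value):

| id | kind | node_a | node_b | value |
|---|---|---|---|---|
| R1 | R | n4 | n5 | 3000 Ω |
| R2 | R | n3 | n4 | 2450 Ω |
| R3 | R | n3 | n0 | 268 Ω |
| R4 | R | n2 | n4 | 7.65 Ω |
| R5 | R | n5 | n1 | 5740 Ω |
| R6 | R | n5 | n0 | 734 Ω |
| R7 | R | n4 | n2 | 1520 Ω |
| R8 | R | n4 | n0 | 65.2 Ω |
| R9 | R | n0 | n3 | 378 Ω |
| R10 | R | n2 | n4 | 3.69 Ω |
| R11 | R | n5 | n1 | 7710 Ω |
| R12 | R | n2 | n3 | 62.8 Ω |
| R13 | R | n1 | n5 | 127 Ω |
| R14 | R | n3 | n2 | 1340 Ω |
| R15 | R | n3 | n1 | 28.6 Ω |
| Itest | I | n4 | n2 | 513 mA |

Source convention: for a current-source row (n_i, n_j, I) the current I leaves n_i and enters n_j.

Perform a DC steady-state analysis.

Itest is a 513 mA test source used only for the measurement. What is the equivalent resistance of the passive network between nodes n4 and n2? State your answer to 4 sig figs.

R_eq = 2.459 Ω

MNA unknowns: 5 node voltages V₁..V_5
R1: Y=0.0003333 on G[4,5]
R2: Y=0.0004082 on G[3,4]
R3: Y=0.003731 on G[3,0]
R4: Y=0.1307 on G[2,4]
R5: Y=0.0001742 on G[5,1]
R6: Y=0.001362 on G[5,0]
R7: Y=0.0006579 on G[4,2]
R8: Y=0.01534 on G[4,0]
R9: Y=0.002646 on G[0,3]
R10: Y=0.2710 on G[2,4]
R11: Y=0.0001297 on G[5,1]
R12: Y=0.01592 on G[2,3]
R13: Y=0.007874 on G[1,5]
R14: Y=0.0007463 on G[3,2]
R15: Y=0.03497 on G[3,1]
Itest: z[4]−=0.513, z[2]+=0.513
solve → V1=0.6064, V2=0.9546, V3=0.6332, V4=-0.3070, V5=0.4919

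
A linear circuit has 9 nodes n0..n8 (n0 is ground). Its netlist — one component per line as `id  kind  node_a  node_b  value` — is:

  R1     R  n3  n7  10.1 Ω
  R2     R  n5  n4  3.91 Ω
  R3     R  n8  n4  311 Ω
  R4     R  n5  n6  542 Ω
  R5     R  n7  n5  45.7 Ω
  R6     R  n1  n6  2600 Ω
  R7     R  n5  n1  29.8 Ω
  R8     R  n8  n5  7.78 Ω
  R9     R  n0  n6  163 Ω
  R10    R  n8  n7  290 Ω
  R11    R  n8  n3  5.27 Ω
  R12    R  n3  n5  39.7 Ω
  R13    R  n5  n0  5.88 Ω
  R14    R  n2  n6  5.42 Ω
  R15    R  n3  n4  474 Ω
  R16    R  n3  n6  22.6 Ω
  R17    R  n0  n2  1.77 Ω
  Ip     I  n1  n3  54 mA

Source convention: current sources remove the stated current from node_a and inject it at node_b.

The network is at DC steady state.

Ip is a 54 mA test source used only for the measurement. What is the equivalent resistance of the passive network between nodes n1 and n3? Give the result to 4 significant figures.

R_eq = 36.00 Ω

Apply KCL at each of the 8 non-ground nodes and solve the resulting linear system.
Node n1: branches {R6, R7, Ip} → V_1 = -1.645
Node n2: branches {R14, R17} → V_2 = 0.01605
Node n3: branches {R1, R11, R12, R15, R16, Ip} → V_3 = 0.2990
Node n4: branches {R2, R3, R15} → V_4 = -0.05020
Node n5: branches {R2, R4, R5, R7, R8, R12, R13} → V_5 = -0.05565
Node n6: branches {R4, R6, R9, R14, R16} → V_6 = 0.06518
Node n7: branches {R1, R5, R10} → V_7 = 0.2326
Node n8: branches {R3, R8, R10, R11} → V_8 = 0.1546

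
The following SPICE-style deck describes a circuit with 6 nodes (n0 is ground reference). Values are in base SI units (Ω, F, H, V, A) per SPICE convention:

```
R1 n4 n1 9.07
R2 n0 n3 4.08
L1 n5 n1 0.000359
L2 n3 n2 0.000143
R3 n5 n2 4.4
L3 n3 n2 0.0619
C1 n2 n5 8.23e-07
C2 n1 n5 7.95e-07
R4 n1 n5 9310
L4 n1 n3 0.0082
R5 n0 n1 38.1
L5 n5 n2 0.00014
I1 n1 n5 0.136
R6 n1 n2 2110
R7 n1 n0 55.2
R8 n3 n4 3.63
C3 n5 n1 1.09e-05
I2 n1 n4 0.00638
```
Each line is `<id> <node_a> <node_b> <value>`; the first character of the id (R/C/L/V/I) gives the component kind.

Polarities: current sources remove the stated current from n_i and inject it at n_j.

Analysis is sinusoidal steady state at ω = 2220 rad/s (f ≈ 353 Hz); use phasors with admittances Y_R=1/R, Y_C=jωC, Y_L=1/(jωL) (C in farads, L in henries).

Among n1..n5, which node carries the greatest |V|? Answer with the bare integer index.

MNA unknowns: 5 node voltages V₁..V_5
R1: Y=0.1103+0.000j on G[4,1]
R2: Y=0.2451+0.000j on G[0,3]
L1: Y=0.000-1.255j on G[5,1]
L2: Y=0.000-3.150j on G[3,2]
R3: Y=0.2273+0.000j on G[5,2]
L3: Y=0.000-0.007277j on G[3,2]
C1: Y=0.000+0.001827j on G[2,5]
C2: Y=0.000+0.001765j on G[1,5]
R4: Y=0.0001074+0.000j on G[1,5]
L4: Y=0.000-0.05493j on G[1,3]
R5: Y=0.02625+0.000j on G[0,1]
L5: Y=0.000-3.218j on G[5,2]
I1: z[1]−=0.136, z[5]+=0.136
R6: Y=0.0004739+0.000j on G[1,2]
R7: Y=0.01812+0.000j on G[1,0]
R8: Y=0.2755+0.000j on G[3,4]
C3: Y=0.000+0.02420j on G[5,1]
I2: z[1]−=0.00638, z[4]+=0.00638
solve → V1=-0.01391-0.08963j, V2=-0.001096+0.01723j, V3=0.002517+0.01622j, V4=0.01436-0.01403j, V5=-0.004573+0.01846j

1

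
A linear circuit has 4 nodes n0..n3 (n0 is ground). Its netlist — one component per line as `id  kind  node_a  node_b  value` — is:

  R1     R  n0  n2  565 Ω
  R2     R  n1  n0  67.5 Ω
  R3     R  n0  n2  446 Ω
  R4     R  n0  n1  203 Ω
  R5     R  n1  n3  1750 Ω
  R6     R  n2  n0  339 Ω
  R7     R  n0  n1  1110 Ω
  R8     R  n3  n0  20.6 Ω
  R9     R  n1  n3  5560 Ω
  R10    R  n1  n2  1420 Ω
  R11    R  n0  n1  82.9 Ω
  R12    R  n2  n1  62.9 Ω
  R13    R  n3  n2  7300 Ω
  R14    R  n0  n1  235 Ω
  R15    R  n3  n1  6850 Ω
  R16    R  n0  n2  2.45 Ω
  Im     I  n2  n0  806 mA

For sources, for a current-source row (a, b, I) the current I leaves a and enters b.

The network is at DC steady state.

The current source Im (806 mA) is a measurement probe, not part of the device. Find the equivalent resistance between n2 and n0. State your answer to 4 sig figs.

R_eq = 2.343 Ω

Apply KCL at each of the 3 non-ground nodes and solve the resulting linear system.
Node n1: branches {R2, R4, R5, R7, R9, R10, R11, R12, R14, R15} → V_1 = -0.5760
Node n2: branches {R1, R3, R6, R10, R12, R13, R16, Im} → V_2 = -1.888
Node n3: branches {R5, R8, R9, R13, R15} → V_3 = -0.01564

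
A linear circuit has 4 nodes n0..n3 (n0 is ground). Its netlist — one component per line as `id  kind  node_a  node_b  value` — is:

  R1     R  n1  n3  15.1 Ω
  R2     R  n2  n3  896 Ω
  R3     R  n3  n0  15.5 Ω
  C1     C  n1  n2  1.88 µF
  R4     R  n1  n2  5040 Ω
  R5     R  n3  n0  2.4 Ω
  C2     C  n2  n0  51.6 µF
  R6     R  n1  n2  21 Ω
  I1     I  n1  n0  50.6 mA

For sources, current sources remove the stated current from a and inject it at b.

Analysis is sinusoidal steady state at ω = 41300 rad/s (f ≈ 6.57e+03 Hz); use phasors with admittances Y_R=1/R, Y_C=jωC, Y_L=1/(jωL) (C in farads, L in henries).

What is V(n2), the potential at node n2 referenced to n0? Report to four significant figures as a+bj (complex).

Element admittances at ω=41300 rad/s:
  Y(R1) = 0.06623+0.000j S between n1,n3
  Y(R2) = 0.001116+0.000j S between n2,n3
  Y(R3) = 0.06452+0.000j S between n3,n0
  Y(C1) = 0.000+0.07764j S between n1,n2
  Y(R4) = 0.0001984+0.000j S between n1,n2
  Y(R5) = 0.4167+0.000j S between n3,n0
  Y(C2) = 0.000+2.131j S between n2,n0
  Y(R6) = 0.04762+0.000j S between n1,n2
  I1: injects 0.0506 A into n0 (from n1)
Assemble and solve the 3×3 MNA system:
  V(n1)=-0.3187+0.2354j  V(n2)=-0.006425+0.01505j  V(n3)=-0.03849+0.02846j

-0.006425+0.01505j V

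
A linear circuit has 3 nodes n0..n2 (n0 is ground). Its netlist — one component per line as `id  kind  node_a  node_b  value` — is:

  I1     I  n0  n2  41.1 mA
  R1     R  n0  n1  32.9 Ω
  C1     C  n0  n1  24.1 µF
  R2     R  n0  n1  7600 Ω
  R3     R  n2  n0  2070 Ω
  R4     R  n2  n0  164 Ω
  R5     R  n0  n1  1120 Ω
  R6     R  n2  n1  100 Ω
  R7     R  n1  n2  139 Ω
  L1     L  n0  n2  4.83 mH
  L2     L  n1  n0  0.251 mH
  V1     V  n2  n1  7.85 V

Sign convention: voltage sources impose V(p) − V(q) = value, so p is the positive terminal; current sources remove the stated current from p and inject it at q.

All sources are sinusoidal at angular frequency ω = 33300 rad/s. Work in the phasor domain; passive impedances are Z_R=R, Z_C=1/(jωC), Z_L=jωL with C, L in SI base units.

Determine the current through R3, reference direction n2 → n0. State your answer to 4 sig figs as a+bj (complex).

0.003827+9.465e-06j A

Apply KCL at each of the 2 non-ground nodes and solve the resulting linear system.
Node n1: branches {R1, C1, R2, R5, R6, R7, L2, V1} → V_1 = 0.07103+0.01959j
Node n2: branches {I1, R3, R4, R6, R7, L1, V1} → V_2 = 7.921+0.01959j
Source currents: i(V1)=-0.1461+0.04912j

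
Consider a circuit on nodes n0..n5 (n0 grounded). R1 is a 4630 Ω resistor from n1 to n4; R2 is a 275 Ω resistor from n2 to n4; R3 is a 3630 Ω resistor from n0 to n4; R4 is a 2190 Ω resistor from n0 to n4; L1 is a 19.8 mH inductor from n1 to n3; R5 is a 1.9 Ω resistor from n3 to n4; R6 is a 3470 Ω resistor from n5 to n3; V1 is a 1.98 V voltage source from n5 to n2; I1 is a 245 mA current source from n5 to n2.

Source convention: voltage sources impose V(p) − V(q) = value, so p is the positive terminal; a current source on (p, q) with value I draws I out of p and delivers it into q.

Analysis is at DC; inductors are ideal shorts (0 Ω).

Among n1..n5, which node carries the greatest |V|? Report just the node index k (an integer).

5

Element admittances at DC:
  Y(R1) = 0.0002160 S between n1,n4
  Y(R2) = 0.003636 S between n2,n4
  Y(R3) = 0.0002755 S between n0,n4
  Y(R4) = 0.0004566 S between n0,n4
  L1: short n1↔n3 (DC inductor)
  Y(R5) = 0.5263 S between n3,n4
  Y(R6) = 0.0002882 S between n5,n3
  V1: constraint V(n5)−V(n2) = 1.98
  I1: injects 0.245 A into n2 (from n5)
Assemble and solve the 7×7 MNA system:
  V(n1)=0.001004  V(n2)=-0.1453  V(n3)=0.001004  V(n4)=0.000  V(n5)=1.835
  i(L1)=-2.168e-07  i(V1)=-0.2455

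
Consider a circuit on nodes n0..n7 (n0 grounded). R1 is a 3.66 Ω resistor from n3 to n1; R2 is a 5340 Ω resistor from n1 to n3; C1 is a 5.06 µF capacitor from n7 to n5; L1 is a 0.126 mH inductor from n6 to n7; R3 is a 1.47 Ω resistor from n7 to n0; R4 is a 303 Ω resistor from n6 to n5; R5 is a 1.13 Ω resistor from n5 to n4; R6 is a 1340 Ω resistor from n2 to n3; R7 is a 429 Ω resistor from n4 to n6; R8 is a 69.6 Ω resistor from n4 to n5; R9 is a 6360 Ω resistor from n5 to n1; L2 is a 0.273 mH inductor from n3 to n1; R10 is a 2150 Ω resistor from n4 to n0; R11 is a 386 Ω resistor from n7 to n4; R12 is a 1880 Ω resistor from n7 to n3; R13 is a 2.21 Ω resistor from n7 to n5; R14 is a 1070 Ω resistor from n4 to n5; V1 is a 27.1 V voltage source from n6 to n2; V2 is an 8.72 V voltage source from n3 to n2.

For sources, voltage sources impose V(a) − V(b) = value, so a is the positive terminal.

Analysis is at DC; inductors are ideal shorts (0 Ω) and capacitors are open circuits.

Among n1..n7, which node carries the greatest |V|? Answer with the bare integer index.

2

Element admittances at DC:
  Y(R1) = 0.2732 S between n3,n1
  Y(R2) = 0.0001873 S between n1,n3
  Y(C1) = 0.000 S between n7,n5
  L1: short n6↔n7 (DC inductor)
  Y(R3) = 0.6803 S between n7,n0
  Y(R4) = 0.003300 S between n6,n5
  Y(R5) = 0.8850 S between n5,n4
  Y(R6) = 0.0007463 S between n2,n3
  Y(R7) = 0.002331 S between n4,n6
  Y(R8) = 0.01437 S between n4,n5
  Y(R9) = 0.0001572 S between n5,n1
  L2: short n3↔n1 (DC inductor)
  Y(R10) = 0.0004651 S between n4,n0
  Y(R11) = 0.002591 S between n7,n4
  Y(R12) = 0.0005319 S between n7,n3
  Y(R13) = 0.4525 S between n7,n5
  Y(R14) = 0.0009346 S between n4,n5
  V1: constraint V(n6)−V(n2) = 27.1
  V2: constraint V(n3)−V(n2) = 8.72
Assemble and solve the 11×11 MNA system:
  V(n1)=-18.38  V(n2)=-27.10  V(n3)=-18.38  V(n4)=-0.006223  V(n5)=-0.006261  V(n6)=4.255e-06  V(n7)=4.255e-06
  i(L1)=0.01263  i(L2)=-0.002889  i(V1)=-0.01267  i(V2)=0.006158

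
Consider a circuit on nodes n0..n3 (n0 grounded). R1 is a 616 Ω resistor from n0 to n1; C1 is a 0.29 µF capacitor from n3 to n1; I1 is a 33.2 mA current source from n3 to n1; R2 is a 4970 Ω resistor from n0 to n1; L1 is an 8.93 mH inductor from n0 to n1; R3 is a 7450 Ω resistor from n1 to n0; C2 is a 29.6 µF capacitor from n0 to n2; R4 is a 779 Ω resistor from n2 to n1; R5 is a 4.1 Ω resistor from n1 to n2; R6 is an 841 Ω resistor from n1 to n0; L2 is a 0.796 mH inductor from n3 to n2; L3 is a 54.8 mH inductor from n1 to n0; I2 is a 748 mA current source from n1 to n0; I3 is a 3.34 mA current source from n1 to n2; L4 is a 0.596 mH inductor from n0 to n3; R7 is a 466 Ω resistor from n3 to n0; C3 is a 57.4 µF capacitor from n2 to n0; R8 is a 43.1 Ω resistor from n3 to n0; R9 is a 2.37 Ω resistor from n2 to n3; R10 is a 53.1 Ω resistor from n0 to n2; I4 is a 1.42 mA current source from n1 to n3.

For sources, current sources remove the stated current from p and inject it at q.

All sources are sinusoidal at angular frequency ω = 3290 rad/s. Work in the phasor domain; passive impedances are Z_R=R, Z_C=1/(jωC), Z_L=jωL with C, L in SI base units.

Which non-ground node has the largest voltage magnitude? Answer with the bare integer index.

1

Apply KCL at each of the 3 non-ground nodes and solve the resulting linear system.
Node n1: branches {R1, C1, I1, R2, L1, R3, R4, R5, R6, L3, I2, I3, I4} → V_1 = -7.112-2.432j
Node n2: branches {C2, R4, R5, L2, I3, C3, R9, R10} → V_2 = -4.658-1.334j
Node n3: branches {C1, I1, L2, L4, R7, R8, R9, I4} → V_3 = -2.211-1.701j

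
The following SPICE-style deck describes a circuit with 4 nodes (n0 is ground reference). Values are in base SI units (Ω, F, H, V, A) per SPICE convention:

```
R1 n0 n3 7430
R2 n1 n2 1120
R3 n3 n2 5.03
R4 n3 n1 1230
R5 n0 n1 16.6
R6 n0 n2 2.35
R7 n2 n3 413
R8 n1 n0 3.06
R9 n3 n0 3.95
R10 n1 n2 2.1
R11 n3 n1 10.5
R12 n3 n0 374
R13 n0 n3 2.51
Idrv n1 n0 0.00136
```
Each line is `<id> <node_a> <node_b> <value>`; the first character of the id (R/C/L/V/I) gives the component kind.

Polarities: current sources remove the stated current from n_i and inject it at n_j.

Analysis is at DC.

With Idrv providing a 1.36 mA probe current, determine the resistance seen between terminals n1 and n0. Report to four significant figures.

Apply KCL at each of the 3 non-ground nodes and solve the resulting linear system.
Node n1: branches {R2, R4, R5, R8, R10, R11, Idrv} → V_1 = -0.001896
Node n2: branches {R2, R3, R6, R7, R10} → V_2 = -0.0008885
Node n3: branches {R1, R3, R4, R7, R9, R11, R12, R13} → V_3 = -0.0003792

R_eq = 1.394 Ω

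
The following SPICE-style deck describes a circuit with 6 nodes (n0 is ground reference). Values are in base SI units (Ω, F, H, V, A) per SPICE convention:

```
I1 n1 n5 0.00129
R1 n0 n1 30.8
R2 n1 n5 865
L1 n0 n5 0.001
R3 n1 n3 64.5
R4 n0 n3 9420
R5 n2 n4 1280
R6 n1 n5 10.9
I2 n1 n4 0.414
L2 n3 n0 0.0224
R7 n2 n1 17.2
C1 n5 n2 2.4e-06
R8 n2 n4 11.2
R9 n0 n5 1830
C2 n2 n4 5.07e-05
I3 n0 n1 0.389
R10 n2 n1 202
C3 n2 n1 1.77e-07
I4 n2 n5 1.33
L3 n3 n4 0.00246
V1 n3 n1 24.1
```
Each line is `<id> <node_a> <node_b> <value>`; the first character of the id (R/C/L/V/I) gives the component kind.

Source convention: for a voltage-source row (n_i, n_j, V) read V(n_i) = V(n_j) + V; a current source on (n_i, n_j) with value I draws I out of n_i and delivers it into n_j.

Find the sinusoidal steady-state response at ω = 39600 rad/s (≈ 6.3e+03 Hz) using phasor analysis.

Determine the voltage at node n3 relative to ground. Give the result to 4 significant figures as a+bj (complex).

30.83+9.301j V

MNA unknowns: 5 node voltages V₁..V_5 plus 1 source current (V1)
I1: z[1]−=0.00129, z[5]+=0.00129
R1: Y=0.03247+0.000j on G[0,1]
R2: Y=0.001156+0.000j on G[1,5]
L1: Y=0.000-0.02525j on G[0,5]
R3: Y=0.01550+0.000j on G[1,3]
R4: Y=0.0001062+0.000j on G[0,3]
R5: Y=0.0007813+0.000j on G[2,4]
R6: Y=0.09174+0.000j on G[1,5]
I2: z[1]−=0.414, z[4]+=0.414
L2: Y=0.000-0.001127j on G[3,0]
R7: Y=0.05814+0.000j on G[2,1]
C1: Y=0.000+0.09504j on G[5,2]
R8: Y=0.08929+0.000j on G[2,4]
R9: Y=0.0005464+0.000j on G[0,5]
C2: Y=0.000+2.008j on G[2,4]
I3: z[0]−=0.389, z[1]+=0.389
R10: Y=0.004950+0.000j on G[2,1]
C3: Y=0.000+0.007009j on G[2,1]
I4: z[2]−=1.33, z[5]+=1.33
L3: Y=0.000-0.01027j on G[3,4]
V1: row V3−V1=24.1, i_V1 at 3,1
solve → V1=6.730+9.301j, V2=4.676+14.40j, V3=30.83+9.301j, V4=4.550+14.22j, V5=10.75+5.974j
aux → i_V1=-0.3369+0.3035j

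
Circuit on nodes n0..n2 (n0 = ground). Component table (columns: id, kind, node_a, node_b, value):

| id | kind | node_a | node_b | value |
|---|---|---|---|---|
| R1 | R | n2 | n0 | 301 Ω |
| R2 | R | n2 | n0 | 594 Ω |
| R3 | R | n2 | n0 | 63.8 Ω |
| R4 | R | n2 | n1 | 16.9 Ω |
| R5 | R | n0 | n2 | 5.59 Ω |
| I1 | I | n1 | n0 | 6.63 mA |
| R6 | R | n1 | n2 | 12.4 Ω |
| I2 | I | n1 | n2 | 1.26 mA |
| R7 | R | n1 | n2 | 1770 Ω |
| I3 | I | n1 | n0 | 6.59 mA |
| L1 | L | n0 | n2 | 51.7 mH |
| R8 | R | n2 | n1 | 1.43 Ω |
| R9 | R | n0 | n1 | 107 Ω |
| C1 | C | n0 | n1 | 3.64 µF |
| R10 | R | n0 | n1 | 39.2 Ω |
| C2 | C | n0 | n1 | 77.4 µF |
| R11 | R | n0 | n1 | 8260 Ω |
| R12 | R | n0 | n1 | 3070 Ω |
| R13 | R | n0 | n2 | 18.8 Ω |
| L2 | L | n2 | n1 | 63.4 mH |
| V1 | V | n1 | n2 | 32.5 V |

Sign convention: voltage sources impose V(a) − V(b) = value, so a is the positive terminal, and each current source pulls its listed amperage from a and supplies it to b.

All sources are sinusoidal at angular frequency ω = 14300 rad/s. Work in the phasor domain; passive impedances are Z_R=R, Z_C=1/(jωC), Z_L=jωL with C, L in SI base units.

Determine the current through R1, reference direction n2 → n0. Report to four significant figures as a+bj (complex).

Apply KCL at each of the 2 non-ground nodes and solve the resulting linear system.
Node n1: branches {R4, I1, R6, I2, R7, I3, R8, R9, C1, R10, C2, R11, R12, L2, V1} → V_1 = 1.625-6.681j
Node n2: branches {R1, R2, R3, R4, R5, R6, I2, R7, L1, R8, R13, L2, V1} → V_2 = -30.88-6.681j
Source currents: i(V1)=-35.10-1.611j

-0.1026-0.02220j A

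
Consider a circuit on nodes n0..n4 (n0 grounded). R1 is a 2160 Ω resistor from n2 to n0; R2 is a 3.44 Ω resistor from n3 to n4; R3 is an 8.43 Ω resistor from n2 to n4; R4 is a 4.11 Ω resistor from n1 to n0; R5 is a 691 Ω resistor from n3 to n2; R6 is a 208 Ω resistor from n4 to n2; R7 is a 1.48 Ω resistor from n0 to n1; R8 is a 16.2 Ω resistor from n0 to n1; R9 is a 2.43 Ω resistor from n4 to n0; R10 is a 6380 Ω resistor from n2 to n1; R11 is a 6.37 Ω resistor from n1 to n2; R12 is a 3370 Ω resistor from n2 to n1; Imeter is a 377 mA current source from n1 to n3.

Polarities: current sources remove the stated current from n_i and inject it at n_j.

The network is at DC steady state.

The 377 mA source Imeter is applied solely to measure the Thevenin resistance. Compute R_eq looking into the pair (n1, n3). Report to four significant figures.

Element admittances at DC:
  Y(R1) = 0.0004630 S between n2,n0
  Y(R2) = 0.2907 S between n3,n4
  Y(R3) = 0.1186 S between n2,n4
  Y(R4) = 0.2433 S between n1,n0
  Y(R5) = 0.001447 S between n3,n2
  Y(R6) = 0.004808 S between n4,n2
  Y(R7) = 0.6757 S between n0,n1
  Y(R8) = 0.06173 S between n0,n1
  Y(R9) = 0.4115 S between n4,n0
  Y(R10) = 0.0001567 S between n2,n1
  Y(R11) = 0.1570 S between n1,n2
  Y(R12) = 0.0002967 S between n2,n1
  Imeter: injects 0.377 A into n3 (from n1)
Assemble and solve the 4×4 MNA system:
  V(n1)=-0.3091  V(n2)=0.1597  V(n3)=2.024  V(n4)=0.7365

R_eq = 6.189 Ω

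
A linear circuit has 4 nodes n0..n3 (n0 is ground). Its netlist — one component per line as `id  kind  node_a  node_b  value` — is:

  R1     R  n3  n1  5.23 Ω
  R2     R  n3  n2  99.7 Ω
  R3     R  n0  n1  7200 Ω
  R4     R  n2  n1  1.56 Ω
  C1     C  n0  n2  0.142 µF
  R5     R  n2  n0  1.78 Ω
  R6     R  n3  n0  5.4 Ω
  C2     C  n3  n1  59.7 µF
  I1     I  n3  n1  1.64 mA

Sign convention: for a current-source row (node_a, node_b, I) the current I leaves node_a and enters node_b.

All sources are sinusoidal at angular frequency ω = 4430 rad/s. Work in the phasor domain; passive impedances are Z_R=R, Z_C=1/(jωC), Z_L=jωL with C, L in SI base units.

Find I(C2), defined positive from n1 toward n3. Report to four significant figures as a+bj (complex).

Element admittances at ω=4430 rad/s:
  Y(R1) = 0.1912+0.000j S between n3,n1
  Y(R2) = 0.01003+0.000j S between n3,n2
  Y(R3) = 0.0001389+0.000j S between n0,n1
  Y(R4) = 0.6410+0.000j S between n2,n1
  Y(C1) = 0.000+0.0006291j S between n0,n2
  Y(R5) = 0.5618+0.000j S between n2,n0
  Y(R6) = 0.1852+0.000j S between n3,n0
  Y(C2) = 0.000+0.2645j S between n3,n1
  I1: injects 0.00164 A into n1 (from n3)
Assemble and solve the 3×3 MNA system:
  V(n1)=0.001192-0.001010j  V(n2)=0.0006142-0.0005211j  V(n3)=-0.001866+0.001580j

0.0006849+0.0008087j A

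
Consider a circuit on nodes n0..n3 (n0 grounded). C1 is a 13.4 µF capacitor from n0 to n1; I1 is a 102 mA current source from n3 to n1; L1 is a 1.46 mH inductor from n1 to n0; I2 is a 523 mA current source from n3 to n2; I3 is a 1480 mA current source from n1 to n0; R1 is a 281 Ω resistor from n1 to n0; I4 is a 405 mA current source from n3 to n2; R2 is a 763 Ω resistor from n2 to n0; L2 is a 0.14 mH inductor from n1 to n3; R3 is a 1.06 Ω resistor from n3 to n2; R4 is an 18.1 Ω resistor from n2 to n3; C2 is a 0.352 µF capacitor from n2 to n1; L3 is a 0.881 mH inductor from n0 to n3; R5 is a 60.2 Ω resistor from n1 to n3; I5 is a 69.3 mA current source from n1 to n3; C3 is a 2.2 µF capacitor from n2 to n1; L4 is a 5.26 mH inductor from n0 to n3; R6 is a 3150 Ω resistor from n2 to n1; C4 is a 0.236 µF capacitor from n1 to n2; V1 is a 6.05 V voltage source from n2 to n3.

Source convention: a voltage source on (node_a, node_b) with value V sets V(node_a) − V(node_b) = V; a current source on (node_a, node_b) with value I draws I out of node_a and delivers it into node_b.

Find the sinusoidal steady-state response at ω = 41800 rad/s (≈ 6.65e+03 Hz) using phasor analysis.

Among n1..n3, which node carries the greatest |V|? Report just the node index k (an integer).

Apply KCL at each of the 3 non-ground nodes and solve the resulting linear system.
Node n1: branches {C1, I1, L1, I3, R1, L2, C2, R5, I5, C3, R6, C4} → V_1 = 0.4412+2.738j
Node n2: branches {I2, I4, R2, R3, R4, C2, C3, R6, C4, V1} → V_2 = 13.91-0.3446j
Node n3: branches {I1, I2, I4, L2, R3, R4, L3, R5, I5, L4, V1} → V_3 = 7.861-0.3446j
Source currents: i(V1)=-5.496-1.568j

2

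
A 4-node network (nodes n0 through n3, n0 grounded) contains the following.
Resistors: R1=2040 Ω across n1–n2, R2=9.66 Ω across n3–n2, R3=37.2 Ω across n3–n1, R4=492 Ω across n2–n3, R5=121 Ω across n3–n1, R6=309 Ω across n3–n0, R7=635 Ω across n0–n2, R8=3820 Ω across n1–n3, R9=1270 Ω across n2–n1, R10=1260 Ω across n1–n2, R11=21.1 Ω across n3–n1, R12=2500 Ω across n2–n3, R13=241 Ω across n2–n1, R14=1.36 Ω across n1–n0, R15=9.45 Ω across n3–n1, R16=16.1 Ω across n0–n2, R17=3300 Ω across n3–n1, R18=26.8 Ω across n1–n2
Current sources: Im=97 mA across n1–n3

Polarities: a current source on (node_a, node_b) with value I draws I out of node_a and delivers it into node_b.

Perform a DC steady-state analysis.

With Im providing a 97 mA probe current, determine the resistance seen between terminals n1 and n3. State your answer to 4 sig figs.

Element admittances at DC:
  Y(R1) = 0.0004902 S between n1,n2
  Y(R2) = 0.1035 S between n3,n2
  Y(R3) = 0.02688 S between n3,n1
  Y(R4) = 0.002033 S between n2,n3
  Y(R5) = 0.008264 S between n3,n1
  Y(R6) = 0.003236 S between n3,n0
  Y(R7) = 0.001575 S between n0,n2
  Y(R8) = 0.0002618 S between n1,n3
  Y(R9) = 0.0007874 S between n2,n1
  Y(R10) = 0.0007937 S between n1,n2
  Y(R11) = 0.04739 S between n3,n1
  Y(R12) = 0.0004000 S between n2,n3
  Y(R13) = 0.004149 S between n2,n1
  Y(R14) = 0.7353 S between n1,n0
  Y(R15) = 0.1058 S between n3,n1
  Y(R16) = 0.06211 S between n0,n2
  Y(R17) = 0.0003030 S between n3,n1
  Y(R18) = 0.03731 S between n1,n2
  Im: injects 0.097 A into n3 (from n1)
Assemble and solve the 3×3 MNA system:
  V(n1)=-0.01772  V(n2)=0.1852  V(n3)=0.3800

R_eq = 4.100 Ω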